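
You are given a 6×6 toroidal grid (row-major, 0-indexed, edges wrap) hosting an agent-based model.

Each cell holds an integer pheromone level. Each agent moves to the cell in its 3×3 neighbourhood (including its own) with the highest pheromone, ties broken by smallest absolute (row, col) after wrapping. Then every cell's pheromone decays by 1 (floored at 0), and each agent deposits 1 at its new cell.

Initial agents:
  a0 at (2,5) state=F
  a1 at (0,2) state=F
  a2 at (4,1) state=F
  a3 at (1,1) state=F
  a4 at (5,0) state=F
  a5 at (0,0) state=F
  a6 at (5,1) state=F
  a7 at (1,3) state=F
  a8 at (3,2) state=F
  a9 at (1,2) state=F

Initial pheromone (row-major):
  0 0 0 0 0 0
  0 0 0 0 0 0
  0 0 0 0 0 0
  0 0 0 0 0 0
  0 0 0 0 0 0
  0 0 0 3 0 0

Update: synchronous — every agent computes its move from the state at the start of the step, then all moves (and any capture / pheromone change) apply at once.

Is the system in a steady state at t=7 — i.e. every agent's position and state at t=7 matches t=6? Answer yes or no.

t=1: a0@(1,0) a1@(5,3) a2@(3,0) a3@(0,0) a4@(0,0) a5@(0,0) a6@(0,0) a7@(0,2) a8@(2,1) a9@(0,1) | pheromone: 4 1 1 0 0 0 / 1 0 0 0 0 0 / 0 1 0 0 0 0 / 1 0 0 0 0 0 / 0 0 0 0 0 0 / 0 0 0 3 0 0
t=2: a0@(0,0) a1@(5,3) a2@(2,1) a3@(0,0) a4@(0,0) a5@(0,0) a6@(0,0) a7@(5,3) a8@(1,0) a9@(0,0) | pheromone: 9 0 0 0 0 0 / 1 0 0 0 0 0 / 0 1 0 0 0 0 / 0 0 0 0 0 0 / 0 0 0 0 0 0 / 0 0 0 4 0 0
t=3: a0@(0,0) a1@(5,3) a2@(1,0) a3@(0,0) a4@(0,0) a5@(0,0) a6@(0,0) a7@(5,3) a8@(0,0) a9@(0,0) | pheromone: 15 0 0 0 0 0 / 1 0 0 0 0 0 / 0 0 0 0 0 0 / 0 0 0 0 0 0 / 0 0 0 0 0 0 / 0 0 0 5 0 0
t=4: a0@(0,0) a1@(5,3) a2@(0,0) a3@(0,0) a4@(0,0) a5@(0,0) a6@(0,0) a7@(5,3) a8@(0,0) a9@(0,0) | pheromone: 22 0 0 0 0 0 / 0 0 0 0 0 0 / 0 0 0 0 0 0 / 0 0 0 0 0 0 / 0 0 0 0 0 0 / 0 0 0 6 0 0
t=5: a0@(0,0) a1@(5,3) a2@(0,0) a3@(0,0) a4@(0,0) a5@(0,0) a6@(0,0) a7@(5,3) a8@(0,0) a9@(0,0) | pheromone: 29 0 0 0 0 0 / 0 0 0 0 0 0 / 0 0 0 0 0 0 / 0 0 0 0 0 0 / 0 0 0 0 0 0 / 0 0 0 7 0 0
t=6: a0@(0,0) a1@(5,3) a2@(0,0) a3@(0,0) a4@(0,0) a5@(0,0) a6@(0,0) a7@(5,3) a8@(0,0) a9@(0,0) | pheromone: 36 0 0 0 0 0 / 0 0 0 0 0 0 / 0 0 0 0 0 0 / 0 0 0 0 0 0 / 0 0 0 0 0 0 / 0 0 0 8 0 0
t=7: a0@(0,0) a1@(5,3) a2@(0,0) a3@(0,0) a4@(0,0) a5@(0,0) a6@(0,0) a7@(5,3) a8@(0,0) a9@(0,0) | pheromone: 43 0 0 0 0 0 / 0 0 0 0 0 0 / 0 0 0 0 0 0 / 0 0 0 0 0 0 / 0 0 0 0 0 0 / 0 0 0 9 0 0

yes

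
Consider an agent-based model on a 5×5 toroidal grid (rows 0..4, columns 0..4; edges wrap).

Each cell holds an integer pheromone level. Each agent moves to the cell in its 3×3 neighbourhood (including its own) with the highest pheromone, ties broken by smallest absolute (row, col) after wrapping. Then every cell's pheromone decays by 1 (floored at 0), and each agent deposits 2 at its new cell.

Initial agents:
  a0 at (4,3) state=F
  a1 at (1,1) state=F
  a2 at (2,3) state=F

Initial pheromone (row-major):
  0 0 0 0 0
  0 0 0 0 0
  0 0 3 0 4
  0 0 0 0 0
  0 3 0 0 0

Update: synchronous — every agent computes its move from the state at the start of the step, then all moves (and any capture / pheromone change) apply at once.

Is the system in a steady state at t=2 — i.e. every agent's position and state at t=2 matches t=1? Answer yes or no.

t=1: a0@(0,2) a1@(2,2) a2@(2,4) | pheromone: 0 0 2 0 0 / 0 0 0 0 0 / 0 0 4 0 5 / 0 0 0 0 0 / 0 2 0 0 0
t=2: a0@(0,2) a1@(2,2) a2@(2,4) | pheromone: 0 0 3 0 0 / 0 0 0 0 0 / 0 0 5 0 6 / 0 0 0 0 0 / 0 1 0 0 0

yes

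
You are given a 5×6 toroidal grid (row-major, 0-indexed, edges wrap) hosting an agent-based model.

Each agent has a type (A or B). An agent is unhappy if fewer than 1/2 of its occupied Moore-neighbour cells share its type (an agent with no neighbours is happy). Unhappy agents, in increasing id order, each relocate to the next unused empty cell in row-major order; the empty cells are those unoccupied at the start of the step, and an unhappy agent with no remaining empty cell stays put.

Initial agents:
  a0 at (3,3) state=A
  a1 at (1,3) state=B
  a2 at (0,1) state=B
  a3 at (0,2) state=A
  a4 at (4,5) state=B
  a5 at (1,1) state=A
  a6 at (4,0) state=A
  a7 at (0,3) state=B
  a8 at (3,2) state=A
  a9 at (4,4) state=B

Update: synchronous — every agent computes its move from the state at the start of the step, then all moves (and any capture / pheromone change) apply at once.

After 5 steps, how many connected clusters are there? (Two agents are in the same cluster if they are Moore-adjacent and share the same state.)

t=1: a0@(3,3):A a1@(1,3):B a2@(0,0):B a3@(0,4):A a4@(4,5):B a5@(1,1):A a6@(0,5):A a7@(0,3):B a8@(3,2):A a9@(4,4):B
t=2: a0@(3,3):A a1@(1,3):B a2@(0,1):B a3@(0,2):A a4@(4,5):B a5@(1,0):A a6@(1,2):A a7@(0,3):B a8@(3,2):A a9@(1,4):B
t=3: a0@(3,3):A a1@(1,3):B a2@(0,0):B a3@(0,4):A a4@(4,5):B a5@(0,5):A a6@(1,1):A a7@(0,3):B a8@(3,2):A a9@(1,4):B
t=4: a0@(3,3):A a1@(1,3):B a2@(0,1):B a3@(0,2):A a4@(1,0):B a5@(1,2):A a6@(1,5):A a7@(0,3):B a8@(3,2):A a9@(1,4):B
t=5: a0@(3,3):A a1@(1,3):B a2@(0,0):B a3@(0,4):A a4@(1,0):B a5@(0,5):A a6@(1,1):A a7@(0,3):B a8@(3,2):A a9@(1,4):B

5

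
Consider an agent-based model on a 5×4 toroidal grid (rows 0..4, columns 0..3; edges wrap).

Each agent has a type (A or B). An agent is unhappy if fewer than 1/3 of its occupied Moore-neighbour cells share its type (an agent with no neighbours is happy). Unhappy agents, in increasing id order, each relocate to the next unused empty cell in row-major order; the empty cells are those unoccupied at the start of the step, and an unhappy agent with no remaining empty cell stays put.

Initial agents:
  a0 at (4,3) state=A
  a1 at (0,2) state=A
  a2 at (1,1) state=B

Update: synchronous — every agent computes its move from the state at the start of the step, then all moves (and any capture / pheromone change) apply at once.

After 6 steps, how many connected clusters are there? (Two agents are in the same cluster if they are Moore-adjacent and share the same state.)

2

t=1: a0@(4,3):A a1@(0,2):A a2@(0,0):B
t=2: a0@(4,3):A a1@(0,2):A a2@(0,1):B
t=3: a0@(4,3):A a1@(0,2):A a2@(0,0):B
t=4: a0@(4,3):A a1@(0,2):A a2@(0,1):B
t=5: a0@(4,3):A a1@(0,2):A a2@(0,0):B
t=6: a0@(4,3):A a1@(0,2):A a2@(0,1):B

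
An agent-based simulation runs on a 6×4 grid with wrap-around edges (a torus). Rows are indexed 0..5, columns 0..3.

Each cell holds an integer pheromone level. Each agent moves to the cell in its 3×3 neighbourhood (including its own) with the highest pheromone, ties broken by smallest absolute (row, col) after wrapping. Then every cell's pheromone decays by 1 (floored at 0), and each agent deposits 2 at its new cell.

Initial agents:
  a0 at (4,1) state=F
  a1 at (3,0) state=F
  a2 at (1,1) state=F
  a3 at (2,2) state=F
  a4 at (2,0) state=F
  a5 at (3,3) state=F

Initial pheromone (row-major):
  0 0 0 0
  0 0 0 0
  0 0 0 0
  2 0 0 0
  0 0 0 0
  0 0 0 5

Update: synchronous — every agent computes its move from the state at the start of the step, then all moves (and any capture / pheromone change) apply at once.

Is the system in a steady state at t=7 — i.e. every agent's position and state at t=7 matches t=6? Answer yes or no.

t=1: a0@(3,0) a1@(3,0) a2@(0,0) a3@(1,1) a4@(3,0) a5@(3,0) | pheromone: 2 0 0 0 / 0 2 0 0 / 0 0 0 0 / 9 0 0 0 / 0 0 0 0 / 0 0 0 4
t=2: a0@(3,0) a1@(3,0) a2@(5,3) a3@(0,0) a4@(3,0) a5@(3,0) | pheromone: 3 0 0 0 / 0 1 0 0 / 0 0 0 0 / 16 0 0 0 / 0 0 0 0 / 0 0 0 5
t=3: a0@(3,0) a1@(3,0) a2@(5,3) a3@(5,3) a4@(3,0) a5@(3,0) | pheromone: 2 0 0 0 / 0 0 0 0 / 0 0 0 0 / 23 0 0 0 / 0 0 0 0 / 0 0 0 8
t=4: a0@(3,0) a1@(3,0) a2@(5,3) a3@(5,3) a4@(3,0) a5@(3,0) | pheromone: 1 0 0 0 / 0 0 0 0 / 0 0 0 0 / 30 0 0 0 / 0 0 0 0 / 0 0 0 11
t=5: a0@(3,0) a1@(3,0) a2@(5,3) a3@(5,3) a4@(3,0) a5@(3,0) | pheromone: 0 0 0 0 / 0 0 0 0 / 0 0 0 0 / 37 0 0 0 / 0 0 0 0 / 0 0 0 14
t=6: a0@(3,0) a1@(3,0) a2@(5,3) a3@(5,3) a4@(3,0) a5@(3,0) | pheromone: 0 0 0 0 / 0 0 0 0 / 0 0 0 0 / 44 0 0 0 / 0 0 0 0 / 0 0 0 17
t=7: a0@(3,0) a1@(3,0) a2@(5,3) a3@(5,3) a4@(3,0) a5@(3,0) | pheromone: 0 0 0 0 / 0 0 0 0 / 0 0 0 0 / 51 0 0 0 / 0 0 0 0 / 0 0 0 20

yes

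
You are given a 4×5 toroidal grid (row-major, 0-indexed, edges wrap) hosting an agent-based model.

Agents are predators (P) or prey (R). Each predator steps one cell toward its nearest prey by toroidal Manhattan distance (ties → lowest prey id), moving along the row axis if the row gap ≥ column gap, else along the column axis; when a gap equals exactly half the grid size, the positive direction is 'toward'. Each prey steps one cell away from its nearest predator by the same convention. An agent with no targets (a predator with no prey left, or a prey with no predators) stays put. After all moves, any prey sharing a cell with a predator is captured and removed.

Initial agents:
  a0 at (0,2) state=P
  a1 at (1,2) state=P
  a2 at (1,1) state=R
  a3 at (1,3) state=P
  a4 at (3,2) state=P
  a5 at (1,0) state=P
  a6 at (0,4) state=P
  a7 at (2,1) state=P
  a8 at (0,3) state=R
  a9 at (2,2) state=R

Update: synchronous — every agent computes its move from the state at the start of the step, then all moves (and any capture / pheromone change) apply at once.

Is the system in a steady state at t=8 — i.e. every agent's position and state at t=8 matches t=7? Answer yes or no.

no

t=1: a0@(0,3):P a1@(1,1):P a2@(1,0):R a3@(0,3):P a4@(2,2):P a5@(1,1):P a6@(0,3):P a7@(1,1):P a8@(0,4):R a9@(3,2):R
t=2: a0@(0,4):P a1@(1,0):P a2@(1,4):R a3@(0,4):P a4@(3,2):P a5@(1,0):P a6@(0,4):P a7@(1,0):P a8@(0,0):R a9@(0,2):R
t=3: a0@(1,4):P a1@(1,4):P a2@(2,4):R a3@(1,4):P a4@(0,2):P a5@(1,4):P a6@(1,4):P a7@(1,4):P a8@(0,1):R a9@(1,2):R
t=4: a0@(2,4):P a1@(2,4):P a2@(3,4):R a3@(2,4):P a4@(0,1):P a5@(2,4):P a6@(2,4):P a7@(2,4):P a8@(0,0):R a9@(2,2):R
t=5: a0@(3,4):P a1@(3,4):P a2@(0,4):R a3@(3,4):P a4@(0,0):P a5@(3,4):P a6@(3,4):P a7@(3,4):P a8@(0,4):R a9@(2,1):R
t=6: a0@(0,4):P a1@(0,4):P a2@(1,4):R a3@(0,4):P a4@(0,4):P a5@(0,4):P a6@(0,4):P a7@(0,4):P a8@(1,4):R a9@(2,2):R
t=7: a0@(1,4):P a1@(1,4):P a2@(2,4):R a3@(1,4):P a4@(1,4):P a5@(1,4):P a6@(1,4):P a7@(1,4):P a8@(2,4):R a9@(1,2):R
t=8: a0@(2,4):P a1@(2,4):P a2@(3,4):R a3@(2,4):P a4@(2,4):P a5@(2,4):P a6@(2,4):P a7@(2,4):P a8@(3,4):R a9@(1,1):R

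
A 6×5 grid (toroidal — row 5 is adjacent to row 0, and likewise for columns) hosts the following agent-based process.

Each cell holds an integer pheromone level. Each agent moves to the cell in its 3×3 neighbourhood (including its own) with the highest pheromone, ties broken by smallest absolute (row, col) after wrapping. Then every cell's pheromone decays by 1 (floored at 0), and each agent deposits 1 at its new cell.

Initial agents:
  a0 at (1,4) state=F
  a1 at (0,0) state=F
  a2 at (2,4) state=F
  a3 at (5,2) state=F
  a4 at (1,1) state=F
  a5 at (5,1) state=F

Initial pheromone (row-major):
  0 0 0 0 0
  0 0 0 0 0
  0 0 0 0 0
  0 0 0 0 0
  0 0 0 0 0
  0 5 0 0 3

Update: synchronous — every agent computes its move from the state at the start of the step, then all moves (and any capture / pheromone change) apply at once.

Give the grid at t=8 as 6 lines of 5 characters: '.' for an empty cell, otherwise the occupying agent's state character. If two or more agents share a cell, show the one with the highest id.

t=1: a0@(0,0) a1@(5,1) a2@(1,0) a3@(5,1) a4@(0,0) a5@(5,1) | pheromone: 2 0 0 0 0 / 1 0 0 0 0 / 0 0 0 0 0 / 0 0 0 0 0 / 0 0 0 0 0 / 0 7 0 0 2
t=2: a0@(5,1) a1@(5,1) a2@(0,0) a3@(5,1) a4@(5,1) a5@(5,1) | pheromone: 2 0 0 0 0 / 0 0 0 0 0 / 0 0 0 0 0 / 0 0 0 0 0 / 0 0 0 0 0 / 0 11 0 0 1
t=3: a0@(5,1) a1@(5,1) a2@(5,1) a3@(5,1) a4@(5,1) a5@(5,1) | pheromone: 1 0 0 0 0 / 0 0 0 0 0 / 0 0 0 0 0 / 0 0 0 0 0 / 0 0 0 0 0 / 0 16 0 0 0
t=4: a0@(5,1) a1@(5,1) a2@(5,1) a3@(5,1) a4@(5,1) a5@(5,1) | pheromone: 0 0 0 0 0 / 0 0 0 0 0 / 0 0 0 0 0 / 0 0 0 0 0 / 0 0 0 0 0 / 0 21 0 0 0
t=5: a0@(5,1) a1@(5,1) a2@(5,1) a3@(5,1) a4@(5,1) a5@(5,1) | pheromone: 0 0 0 0 0 / 0 0 0 0 0 / 0 0 0 0 0 / 0 0 0 0 0 / 0 0 0 0 0 / 0 26 0 0 0
t=6: a0@(5,1) a1@(5,1) a2@(5,1) a3@(5,1) a4@(5,1) a5@(5,1) | pheromone: 0 0 0 0 0 / 0 0 0 0 0 / 0 0 0 0 0 / 0 0 0 0 0 / 0 0 0 0 0 / 0 31 0 0 0
t=7: a0@(5,1) a1@(5,1) a2@(5,1) a3@(5,1) a4@(5,1) a5@(5,1) | pheromone: 0 0 0 0 0 / 0 0 0 0 0 / 0 0 0 0 0 / 0 0 0 0 0 / 0 0 0 0 0 / 0 36 0 0 0
t=8: a0@(5,1) a1@(5,1) a2@(5,1) a3@(5,1) a4@(5,1) a5@(5,1) | pheromone: 0 0 0 0 0 / 0 0 0 0 0 / 0 0 0 0 0 / 0 0 0 0 0 / 0 0 0 0 0 / 0 41 0 0 0

.....
.....
.....
.....
.....
.F...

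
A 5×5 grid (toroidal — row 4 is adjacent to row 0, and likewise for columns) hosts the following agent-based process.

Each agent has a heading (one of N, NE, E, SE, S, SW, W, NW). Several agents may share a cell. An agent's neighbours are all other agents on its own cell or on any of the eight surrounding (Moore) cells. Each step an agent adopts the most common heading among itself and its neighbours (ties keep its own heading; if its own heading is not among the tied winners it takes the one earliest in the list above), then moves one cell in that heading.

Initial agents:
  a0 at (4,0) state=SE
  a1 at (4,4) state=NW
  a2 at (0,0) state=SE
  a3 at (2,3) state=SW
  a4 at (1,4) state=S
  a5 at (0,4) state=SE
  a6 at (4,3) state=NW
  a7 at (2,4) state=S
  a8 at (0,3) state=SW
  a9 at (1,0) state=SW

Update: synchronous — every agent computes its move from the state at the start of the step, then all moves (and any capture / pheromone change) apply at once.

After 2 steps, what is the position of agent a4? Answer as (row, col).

(3, 3)

t=1: a0@(0,1):SE a1@(0,0):SE a2@(1,1):SE a3@(3,3):S a4@(2,3):SW a5@(1,0):SE a6@(3,2):NW a7@(3,4):S a8@(4,2):NW a9@(2,1):SE
t=2: a0@(1,2):SE a1@(1,1):SE a2@(2,2):SE a3@(4,3):S a4@(3,3):S a5@(2,1):SE a6@(2,1):NW a7@(4,4):S a8@(3,1):NW a9@(3,2):SE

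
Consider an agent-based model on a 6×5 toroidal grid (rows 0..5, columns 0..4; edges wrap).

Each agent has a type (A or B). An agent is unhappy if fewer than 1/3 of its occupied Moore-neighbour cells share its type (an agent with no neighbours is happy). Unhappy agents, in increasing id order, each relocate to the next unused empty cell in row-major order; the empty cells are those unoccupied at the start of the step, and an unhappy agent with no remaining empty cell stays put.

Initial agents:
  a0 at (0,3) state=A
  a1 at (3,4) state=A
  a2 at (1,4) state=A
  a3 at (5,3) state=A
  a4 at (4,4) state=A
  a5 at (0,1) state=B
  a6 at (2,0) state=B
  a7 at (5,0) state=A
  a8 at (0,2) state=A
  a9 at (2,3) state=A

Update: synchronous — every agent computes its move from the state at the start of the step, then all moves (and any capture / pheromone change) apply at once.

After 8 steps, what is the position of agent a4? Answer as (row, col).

t=1: a0@(0,3):A a1@(3,4):A a2@(1,4):A a3@(5,3):A a4@(4,4):A a5@(0,0):B a6@(0,4):B a7@(5,0):A a8@(0,2):A a9@(2,3):A
t=2: a0@(0,3):A a1@(3,4):A a2@(1,4):A a3@(5,3):A a4@(4,4):A a5@(0,0):B a6@(0,1):B a7@(5,0):A a8@(0,2):A a9@(2,3):A
t=3: (unchanged — steady state)

(4, 4)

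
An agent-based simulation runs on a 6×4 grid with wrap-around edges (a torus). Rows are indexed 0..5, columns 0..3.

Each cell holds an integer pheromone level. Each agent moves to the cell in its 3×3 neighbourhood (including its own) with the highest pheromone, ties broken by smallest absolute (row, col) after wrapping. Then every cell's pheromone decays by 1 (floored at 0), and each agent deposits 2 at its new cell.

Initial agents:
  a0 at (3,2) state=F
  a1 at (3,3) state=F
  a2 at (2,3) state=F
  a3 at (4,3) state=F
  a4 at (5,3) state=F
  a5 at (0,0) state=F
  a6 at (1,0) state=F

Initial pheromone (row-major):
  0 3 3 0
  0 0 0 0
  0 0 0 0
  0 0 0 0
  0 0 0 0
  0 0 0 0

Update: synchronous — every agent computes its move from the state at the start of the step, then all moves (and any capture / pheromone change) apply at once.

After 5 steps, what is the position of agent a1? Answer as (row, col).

t=1: a0@(2,1) a1@(2,0) a2@(1,0) a3@(3,0) a4@(0,2) a5@(0,1) a6@(0,1) | pheromone: 0 6 4 0 / 2 0 0 0 / 2 2 0 0 / 2 0 0 0 / 0 0 0 0 / 0 0 0 0
t=2: a0@(1,0) a1@(1,0) a2@(0,1) a3@(2,0) a4@(0,1) a5@(0,1) a6@(0,1) | pheromone: 0 13 3 0 / 5 0 0 0 / 3 1 0 0 / 1 0 0 0 / 0 0 0 0 / 0 0 0 0
t=3: a0@(0,1) a1@(0,1) a2@(0,1) a3@(1,0) a4@(0,1) a5@(0,1) a6@(0,1) | pheromone: 0 24 2 0 / 6 0 0 0 / 2 0 0 0 / 0 0 0 0 / 0 0 0 0 / 0 0 0 0
t=4: a0@(0,1) a1@(0,1) a2@(0,1) a3@(0,1) a4@(0,1) a5@(0,1) a6@(0,1) | pheromone: 0 37 1 0 / 5 0 0 0 / 1 0 0 0 / 0 0 0 0 / 0 0 0 0 / 0 0 0 0
t=5: a0@(0,1) a1@(0,1) a2@(0,1) a3@(0,1) a4@(0,1) a5@(0,1) a6@(0,1) | pheromone: 0 50 0 0 / 4 0 0 0 / 0 0 0 0 / 0 0 0 0 / 0 0 0 0 / 0 0 0 0

(0, 1)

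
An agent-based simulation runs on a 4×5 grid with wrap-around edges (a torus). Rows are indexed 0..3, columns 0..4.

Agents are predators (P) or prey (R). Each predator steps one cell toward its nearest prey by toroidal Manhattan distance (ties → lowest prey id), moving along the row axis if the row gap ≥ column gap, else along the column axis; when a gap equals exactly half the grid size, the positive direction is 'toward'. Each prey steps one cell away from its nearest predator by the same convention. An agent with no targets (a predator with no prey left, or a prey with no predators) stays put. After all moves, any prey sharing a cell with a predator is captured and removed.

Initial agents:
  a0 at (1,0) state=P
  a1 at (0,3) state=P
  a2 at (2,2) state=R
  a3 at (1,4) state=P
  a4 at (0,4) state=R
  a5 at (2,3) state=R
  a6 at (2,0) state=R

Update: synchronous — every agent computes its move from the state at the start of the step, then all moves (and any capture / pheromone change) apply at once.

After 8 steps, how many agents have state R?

t=1: a0@(2,0):P a1@(0,4):P a2@(2,3):R a3@(0,4):P a4@(0,0):R a5@(1,3):R a6@(3,0):R
t=2: a0@(3,0):P a1@(0,0):P a2@(2,2):R a3@(0,0):P a4@(0,1):R a5@(2,3):R
t=3: a0@(0,0):P a1@(0,1):P a2@(2,3):R a3@(0,1):P a4@(0,2):R a5@(2,2):R
t=4: a0@(0,1):P a1@(0,2):P a2@(1,3):R a3@(0,2):P a4@(0,3):R a5@(1,2):R
t=5: a0@(0,2):P a1@(0,3):P a2@(2,3):R a3@(0,3):P a4@(0,4):R a5@(2,2):R
t=6: a0@(0,3):P a1@(0,4):P a2@(1,3):R a3@(0,4):P a4@(0,0):R a5@(1,2):R
t=7: a0@(1,3):P a1@(0,0):P a2@(2,3):R a3@(0,0):P a4@(0,1):R a5@(2,2):R
t=8: a0@(2,3):P a1@(0,1):P a2@(3,3):R a3@(0,1):P a4@(0,2):R a5@(3,2):R

3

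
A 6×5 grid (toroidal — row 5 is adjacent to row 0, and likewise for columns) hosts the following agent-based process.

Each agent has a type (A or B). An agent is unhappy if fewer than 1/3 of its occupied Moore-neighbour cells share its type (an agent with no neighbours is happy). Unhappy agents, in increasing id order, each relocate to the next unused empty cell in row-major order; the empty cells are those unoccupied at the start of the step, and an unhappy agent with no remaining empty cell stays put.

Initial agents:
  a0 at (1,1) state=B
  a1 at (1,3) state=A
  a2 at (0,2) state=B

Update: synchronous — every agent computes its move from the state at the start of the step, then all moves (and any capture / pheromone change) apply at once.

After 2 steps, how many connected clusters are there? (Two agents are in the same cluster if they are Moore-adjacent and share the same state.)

2

t=1: a0@(1,1):B a1@(0,0):A a2@(0,2):B
t=2: a0@(1,1):B a1@(0,1):A a2@(0,2):B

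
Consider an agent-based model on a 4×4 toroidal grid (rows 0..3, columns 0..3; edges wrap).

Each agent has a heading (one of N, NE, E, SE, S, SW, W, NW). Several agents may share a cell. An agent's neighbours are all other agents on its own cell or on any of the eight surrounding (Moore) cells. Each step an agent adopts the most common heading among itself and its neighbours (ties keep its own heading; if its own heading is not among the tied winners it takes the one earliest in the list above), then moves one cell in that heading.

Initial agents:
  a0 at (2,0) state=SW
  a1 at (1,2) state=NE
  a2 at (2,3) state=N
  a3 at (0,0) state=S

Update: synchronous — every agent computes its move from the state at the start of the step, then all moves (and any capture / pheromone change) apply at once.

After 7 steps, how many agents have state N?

t=1: a0@(3,3):SW a1@(0,3):NE a2@(1,3):N a3@(1,0):S
t=2: a0@(0,2):SW a1@(3,0):NE a2@(0,3):N a3@(2,0):S
t=3: a0@(1,1):SW a1@(2,1):NE a2@(3,3):N a3@(3,0):S
t=4: a0@(2,0):SW a1@(1,2):NE a2@(2,3):N a3@(0,0):S
t=5: a0@(3,3):SW a1@(0,3):NE a2@(1,3):N a3@(1,0):S
t=6: a0@(0,2):SW a1@(3,0):NE a2@(0,3):N a3@(2,0):S
t=7: a0@(1,1):SW a1@(2,1):NE a2@(3,3):N a3@(3,0):S

1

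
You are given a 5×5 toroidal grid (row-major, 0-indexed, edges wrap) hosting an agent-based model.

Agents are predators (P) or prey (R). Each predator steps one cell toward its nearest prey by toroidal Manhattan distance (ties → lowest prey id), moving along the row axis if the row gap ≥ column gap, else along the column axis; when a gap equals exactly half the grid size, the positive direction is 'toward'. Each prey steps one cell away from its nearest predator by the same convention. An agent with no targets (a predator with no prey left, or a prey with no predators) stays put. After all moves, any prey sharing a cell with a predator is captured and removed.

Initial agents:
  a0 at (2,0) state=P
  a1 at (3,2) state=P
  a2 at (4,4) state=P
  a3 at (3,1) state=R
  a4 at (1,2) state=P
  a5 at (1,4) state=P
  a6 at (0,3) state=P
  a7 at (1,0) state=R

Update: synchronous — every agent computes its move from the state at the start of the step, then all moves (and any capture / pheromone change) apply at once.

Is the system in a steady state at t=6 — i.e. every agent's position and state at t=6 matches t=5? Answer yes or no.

t=1: a0@(1,0):P a1@(3,1):P a2@(4,0):P a3@(3,0):R a4@(1,1):P a5@(1,0):P a6@(0,4):P a7@(0,0):R
t=2: a0@(0,0):P a1@(3,0):P a2@(3,0):P a3@(3,4):R a4@(0,1):P a5@(0,0):P a6@(0,0):P a7@(4,0):R
t=3: a0@(4,0):P a1@(3,4):P a2@(3,4):P a3@(3,3):R a4@(4,1):P a5@(4,0):P a6@(4,0):P a7@(3,0):R
t=4: a0@(3,0):P a1@(3,3):P a2@(3,3):P a3@(3,2):R a4@(3,1):P a5@(3,0):P a6@(3,0):P a7@(2,0):R
t=5: a0@(2,0):P a1@(3,2):P a2@(3,2):P a3@(3,1):R a4@(3,2):P a5@(2,0):P a6@(2,0):P a7@(1,0):R
t=6: a0@(1,0):P a1@(3,1):P a2@(3,1):P a3@(3,0):R a4@(3,1):P a5@(1,0):P a6@(1,0):P a7@(0,0):R

no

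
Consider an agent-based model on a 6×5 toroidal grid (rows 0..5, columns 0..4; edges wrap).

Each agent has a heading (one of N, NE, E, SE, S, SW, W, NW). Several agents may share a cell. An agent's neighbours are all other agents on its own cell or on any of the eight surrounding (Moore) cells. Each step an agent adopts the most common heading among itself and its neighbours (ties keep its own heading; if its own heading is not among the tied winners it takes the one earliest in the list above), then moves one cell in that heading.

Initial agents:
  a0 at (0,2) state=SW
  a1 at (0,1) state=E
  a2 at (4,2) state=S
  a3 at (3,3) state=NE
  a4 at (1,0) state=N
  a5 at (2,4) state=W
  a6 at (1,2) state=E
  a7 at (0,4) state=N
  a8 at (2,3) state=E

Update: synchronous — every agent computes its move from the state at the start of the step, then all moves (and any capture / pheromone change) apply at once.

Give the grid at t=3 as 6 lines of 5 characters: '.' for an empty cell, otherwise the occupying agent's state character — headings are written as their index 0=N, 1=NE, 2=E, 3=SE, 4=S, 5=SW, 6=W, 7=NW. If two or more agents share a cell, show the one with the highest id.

t=1: a0@(0,3):E a1@(0,2):E a2@(5,2):S a3@(2,4):NE a4@(0,0):N a5@(2,3):W a6@(1,3):E a7@(5,4):N a8@(2,4):E
t=2: a0@(0,4):E a1@(0,3):E a2@(5,3):E a3@(2,0):E a4@(5,0):N a5@(2,4):E a6@(1,4):E a7@(4,4):N a8@(2,0):E
t=3: a0@(0,0):E a1@(0,4):E a2@(5,4):E a3@(2,1):E a4@(4,0):N a5@(2,0):E a6@(1,0):E a7@(3,4):N a8@(2,1):E

2...2
2....
22...
....0
0....
....2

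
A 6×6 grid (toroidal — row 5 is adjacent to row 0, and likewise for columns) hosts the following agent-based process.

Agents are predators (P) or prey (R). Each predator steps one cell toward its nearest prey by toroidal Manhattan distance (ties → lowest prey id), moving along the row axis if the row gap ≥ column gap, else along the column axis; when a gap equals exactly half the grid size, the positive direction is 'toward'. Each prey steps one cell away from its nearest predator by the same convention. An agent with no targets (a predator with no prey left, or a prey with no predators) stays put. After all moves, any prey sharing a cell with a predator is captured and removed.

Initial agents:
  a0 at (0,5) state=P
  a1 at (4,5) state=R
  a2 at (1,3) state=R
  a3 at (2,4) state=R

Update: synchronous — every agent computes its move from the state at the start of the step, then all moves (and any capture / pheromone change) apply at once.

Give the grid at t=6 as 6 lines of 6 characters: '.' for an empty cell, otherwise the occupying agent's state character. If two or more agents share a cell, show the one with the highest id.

t=1: a0@(5,5):P a1@(3,5):R a2@(1,2):R a3@(3,4):R
t=2: a0@(4,5):P a1@(2,5):R a2@(1,1):R a3@(2,4):R
t=3: a0@(3,5):P a1@(1,5):R a2@(0,1):R a3@(1,4):R
t=4: a0@(2,5):P a1@(0,5):R a2@(5,1):R a3@(0,4):R
t=5: a0@(1,5):P a1@(5,5):R a2@(4,1):R a3@(5,4):R
t=6: a0@(0,5):P a1@(4,5):R a2@(3,1):R a3@(4,4):R

.....P
......
......
.R....
....RR
......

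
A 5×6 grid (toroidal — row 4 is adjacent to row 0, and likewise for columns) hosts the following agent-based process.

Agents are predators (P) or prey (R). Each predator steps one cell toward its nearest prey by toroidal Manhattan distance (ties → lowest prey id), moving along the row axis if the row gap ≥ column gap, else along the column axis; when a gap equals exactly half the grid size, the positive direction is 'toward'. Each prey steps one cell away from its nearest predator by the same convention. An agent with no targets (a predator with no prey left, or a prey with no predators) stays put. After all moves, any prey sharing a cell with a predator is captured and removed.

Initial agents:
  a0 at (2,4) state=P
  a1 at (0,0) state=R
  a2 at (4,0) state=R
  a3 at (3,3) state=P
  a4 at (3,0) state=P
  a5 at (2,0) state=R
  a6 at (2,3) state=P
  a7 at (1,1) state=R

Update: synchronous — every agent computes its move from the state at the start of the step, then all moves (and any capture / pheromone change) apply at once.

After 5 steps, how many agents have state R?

2

t=1: a0@(2,5):P a1@(1,0):R a2@(0,0):R a3@(3,4):P a4@(4,0):P a5@(1,0):R a6@(2,4):P a7@(0,1):R
t=2: a0@(1,5):P a2@(1,0):R a3@(2,4):P a4@(0,0):P a6@(2,5):P a7@(1,1):R
t=3: a0@(1,0):P a2@(1,1):R a3@(2,5):P a4@(1,0):P a6@(1,5):P a7@(1,2):R
t=4: a0@(1,1):P a2@(1,2):R a3@(2,0):P a4@(1,1):P a6@(1,0):P a7@(1,3):R
t=5: a0@(1,2):P a2@(1,3):R a3@(2,1):P a4@(1,2):P a6@(1,1):P a7@(1,4):R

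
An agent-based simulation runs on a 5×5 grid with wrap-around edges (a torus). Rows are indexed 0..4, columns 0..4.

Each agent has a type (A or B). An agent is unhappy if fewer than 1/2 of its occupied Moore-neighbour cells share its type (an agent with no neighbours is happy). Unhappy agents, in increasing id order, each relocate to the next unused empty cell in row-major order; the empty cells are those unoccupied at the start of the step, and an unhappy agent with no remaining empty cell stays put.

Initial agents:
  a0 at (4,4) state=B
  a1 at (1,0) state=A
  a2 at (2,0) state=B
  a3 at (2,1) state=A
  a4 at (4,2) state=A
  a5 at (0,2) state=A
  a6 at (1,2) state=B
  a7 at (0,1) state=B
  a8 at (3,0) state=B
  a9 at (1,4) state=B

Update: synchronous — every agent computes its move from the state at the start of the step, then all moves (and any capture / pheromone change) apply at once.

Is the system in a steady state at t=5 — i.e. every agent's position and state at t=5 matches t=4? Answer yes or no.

t=1: a0@(4,4):B a1@(0,0):A a2@(2,0):B a3@(0,3):A a4@(4,2):A a5@(0,4):A a6@(1,1):B a7@(1,3):B a8@(3,0):B a9@(1,4):B
t=2: a0@(0,1):B a1@(0,2):A a2@(2,0):B a3@(1,0):A a4@(4,2):A a5@(1,2):A a6@(1,1):B a7@(2,1):B a8@(3,0):B a9@(2,2):B
t=3: a0@(0,0):B a1@(0,2):A a2@(2,0):B a3@(0,3):A a4@(4,2):A a5@(0,4):A a6@(1,1):B a7@(2,1):B a8@(3,0):B a9@(2,2):B
t=4: (unchanged — steady state)

yes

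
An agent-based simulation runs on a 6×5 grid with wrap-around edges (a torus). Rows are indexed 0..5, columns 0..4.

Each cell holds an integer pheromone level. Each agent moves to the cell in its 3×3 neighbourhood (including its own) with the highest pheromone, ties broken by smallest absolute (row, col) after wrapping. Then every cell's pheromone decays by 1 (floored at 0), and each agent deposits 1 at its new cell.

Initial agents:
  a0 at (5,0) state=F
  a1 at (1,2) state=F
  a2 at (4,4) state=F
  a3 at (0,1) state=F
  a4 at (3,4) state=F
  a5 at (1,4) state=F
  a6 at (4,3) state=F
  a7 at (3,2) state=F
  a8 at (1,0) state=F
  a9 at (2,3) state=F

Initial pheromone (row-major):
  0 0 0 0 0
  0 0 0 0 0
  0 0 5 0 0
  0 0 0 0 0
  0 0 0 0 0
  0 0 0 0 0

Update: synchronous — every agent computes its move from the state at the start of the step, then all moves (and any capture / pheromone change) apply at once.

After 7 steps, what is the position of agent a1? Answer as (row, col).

(2, 2)

t=1: a0@(0,0) a1@(2,2) a2@(3,0) a3@(0,0) a4@(2,0) a5@(0,0) a6@(3,2) a7@(2,2) a8@(0,0) a9@(2,2) | pheromone: 4 0 0 0 0 / 0 0 0 0 0 / 1 0 7 0 0 / 1 0 1 0 0 / 0 0 0 0 0 / 0 0 0 0 0
t=2: a0@(0,0) a1@(2,2) a2@(2,0) a3@(0,0) a4@(2,0) a5@(0,0) a6@(2,2) a7@(2,2) a8@(0,0) a9@(2,2) | pheromone: 7 0 0 0 0 / 0 0 0 0 0 / 2 0 10 0 0 / 0 0 0 0 0 / 0 0 0 0 0 / 0 0 0 0 0
t=3: a0@(0,0) a1@(2,2) a2@(2,0) a3@(0,0) a4@(2,0) a5@(0,0) a6@(2,2) a7@(2,2) a8@(0,0) a9@(2,2) | pheromone: 10 0 0 0 0 / 0 0 0 0 0 / 3 0 13 0 0 / 0 0 0 0 0 / 0 0 0 0 0 / 0 0 0 0 0
t=4: a0@(0,0) a1@(2,2) a2@(2,0) a3@(0,0) a4@(2,0) a5@(0,0) a6@(2,2) a7@(2,2) a8@(0,0) a9@(2,2) | pheromone: 13 0 0 0 0 / 0 0 0 0 0 / 4 0 16 0 0 / 0 0 0 0 0 / 0 0 0 0 0 / 0 0 0 0 0
t=5: a0@(0,0) a1@(2,2) a2@(2,0) a3@(0,0) a4@(2,0) a5@(0,0) a6@(2,2) a7@(2,2) a8@(0,0) a9@(2,2) | pheromone: 16 0 0 0 0 / 0 0 0 0 0 / 5 0 19 0 0 / 0 0 0 0 0 / 0 0 0 0 0 / 0 0 0 0 0
t=6: a0@(0,0) a1@(2,2) a2@(2,0) a3@(0,0) a4@(2,0) a5@(0,0) a6@(2,2) a7@(2,2) a8@(0,0) a9@(2,2) | pheromone: 19 0 0 0 0 / 0 0 0 0 0 / 6 0 22 0 0 / 0 0 0 0 0 / 0 0 0 0 0 / 0 0 0 0 0
t=7: a0@(0,0) a1@(2,2) a2@(2,0) a3@(0,0) a4@(2,0) a5@(0,0) a6@(2,2) a7@(2,2) a8@(0,0) a9@(2,2) | pheromone: 22 0 0 0 0 / 0 0 0 0 0 / 7 0 25 0 0 / 0 0 0 0 0 / 0 0 0 0 0 / 0 0 0 0 0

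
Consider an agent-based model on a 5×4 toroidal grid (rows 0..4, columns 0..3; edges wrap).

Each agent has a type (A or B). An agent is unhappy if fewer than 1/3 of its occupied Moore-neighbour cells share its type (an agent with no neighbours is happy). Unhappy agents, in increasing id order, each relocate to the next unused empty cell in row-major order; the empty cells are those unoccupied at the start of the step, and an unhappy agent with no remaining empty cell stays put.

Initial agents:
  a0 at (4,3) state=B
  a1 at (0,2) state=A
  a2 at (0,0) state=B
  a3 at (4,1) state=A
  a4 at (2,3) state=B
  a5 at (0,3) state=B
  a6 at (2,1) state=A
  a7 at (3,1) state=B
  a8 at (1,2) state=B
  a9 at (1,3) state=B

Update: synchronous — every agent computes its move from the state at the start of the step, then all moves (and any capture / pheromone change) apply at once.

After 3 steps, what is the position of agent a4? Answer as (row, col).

t=1: a0@(4,3):B a1@(0,1):A a2@(0,0):B a3@(4,1):A a4@(2,3):B a5@(0,3):B a6@(1,0):A a7@(1,1):B a8@(1,2):B a9@(1,3):B
t=2: a0@(4,3):B a1@(0,1):A a2@(0,0):B a3@(4,1):A a4@(2,3):B a5@(0,3):B a6@(0,2):A a7@(1,1):B a8@(1,2):B a9@(1,3):B
t=3: a0@(4,3):B a1@(0,1):A a2@(0,0):B a3@(4,1):A a4@(2,3):B a5@(0,3):B a6@(1,0):A a7@(1,1):B a8@(1,2):B a9@(1,3):B

(2, 3)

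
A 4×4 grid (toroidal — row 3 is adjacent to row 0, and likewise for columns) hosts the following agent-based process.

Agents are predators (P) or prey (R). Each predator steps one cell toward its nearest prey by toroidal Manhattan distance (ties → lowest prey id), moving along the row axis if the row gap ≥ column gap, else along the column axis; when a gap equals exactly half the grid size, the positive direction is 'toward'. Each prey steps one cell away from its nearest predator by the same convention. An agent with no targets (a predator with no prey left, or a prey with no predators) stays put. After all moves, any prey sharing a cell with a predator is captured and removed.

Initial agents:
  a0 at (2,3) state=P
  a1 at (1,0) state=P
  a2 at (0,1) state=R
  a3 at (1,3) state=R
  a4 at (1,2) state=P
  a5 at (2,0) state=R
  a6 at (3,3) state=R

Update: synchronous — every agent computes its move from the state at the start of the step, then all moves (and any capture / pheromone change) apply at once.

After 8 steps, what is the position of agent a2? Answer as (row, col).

(0, 1)

t=1: a0@(1,3):P a1@(1,3):P a2@(3,1):R a3@(0,3):R a4@(1,3):P a5@(2,1):R a6@(0,3):R
t=2: a0@(0,3):P a1@(0,3):P a2@(2,1):R a3@(3,3):R a4@(0,3):P a5@(2,0):R a6@(3,3):R
t=3: a0@(3,3):P a1@(3,3):P a2@(1,1):R a3@(2,3):R a4@(3,3):P a5@(1,0):R a6@(2,3):R
t=4: a0@(2,3):P a1@(2,3):P a2@(0,1):R a3@(1,3):R a4@(2,3):P a5@(0,0):R a6@(1,3):R
t=5: a0@(1,3):P a1@(1,3):P a2@(3,1):R a3@(0,3):R a4@(1,3):P a5@(3,0):R a6@(0,3):R
t=6: a0@(0,3):P a1@(0,3):P a2@(2,1):R a3@(3,3):R a4@(0,3):P a5@(2,0):R a6@(3,3):R
t=7: a0@(3,3):P a1@(3,3):P a2@(1,1):R a3@(2,3):R a4@(3,3):P a5@(1,0):R a6@(2,3):R
t=8: a0@(2,3):P a1@(2,3):P a2@(0,1):R a3@(1,3):R a4@(2,3):P a5@(0,0):R a6@(1,3):R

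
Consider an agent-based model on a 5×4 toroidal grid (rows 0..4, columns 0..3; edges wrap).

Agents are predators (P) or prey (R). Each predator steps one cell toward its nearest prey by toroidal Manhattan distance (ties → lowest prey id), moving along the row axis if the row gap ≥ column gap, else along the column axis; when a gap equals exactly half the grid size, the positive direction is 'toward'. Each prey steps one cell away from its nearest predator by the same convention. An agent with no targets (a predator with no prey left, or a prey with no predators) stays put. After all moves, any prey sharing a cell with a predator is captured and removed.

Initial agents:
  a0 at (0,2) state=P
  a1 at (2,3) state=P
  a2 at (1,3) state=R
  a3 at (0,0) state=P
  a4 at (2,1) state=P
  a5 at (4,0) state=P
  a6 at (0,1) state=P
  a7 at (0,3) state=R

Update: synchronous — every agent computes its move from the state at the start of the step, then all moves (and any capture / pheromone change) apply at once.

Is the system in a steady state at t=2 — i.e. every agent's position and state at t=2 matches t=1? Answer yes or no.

t=1: a0@(0,3):P a1@(1,3):P a3@(0,3):P a4@(2,2):P a5@(0,0):P a6@(0,2):P
t=2: (unchanged — steady state)

yes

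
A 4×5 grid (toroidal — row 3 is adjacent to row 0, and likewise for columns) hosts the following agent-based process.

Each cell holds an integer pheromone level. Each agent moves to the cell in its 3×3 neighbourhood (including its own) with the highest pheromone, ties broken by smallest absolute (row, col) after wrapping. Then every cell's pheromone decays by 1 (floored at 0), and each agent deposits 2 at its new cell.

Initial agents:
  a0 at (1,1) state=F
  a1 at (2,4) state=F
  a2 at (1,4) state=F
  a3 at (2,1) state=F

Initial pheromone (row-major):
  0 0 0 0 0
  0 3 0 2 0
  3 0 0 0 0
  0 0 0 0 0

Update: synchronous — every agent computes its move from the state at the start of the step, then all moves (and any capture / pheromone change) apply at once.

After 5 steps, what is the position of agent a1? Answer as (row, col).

(1, 1)

t=1: a0@(1,1) a1@(2,0) a2@(2,0) a3@(1,1) | pheromone: 0 0 0 0 0 / 0 6 0 1 0 / 6 0 0 0 0 / 0 0 0 0 0
t=2: a0@(1,1) a1@(1,1) a2@(1,1) a3@(1,1) | pheromone: 0 0 0 0 0 / 0 13 0 0 0 / 5 0 0 0 0 / 0 0 0 0 0
t=3: a0@(1,1) a1@(1,1) a2@(1,1) a3@(1,1) | pheromone: 0 0 0 0 0 / 0 20 0 0 0 / 4 0 0 0 0 / 0 0 0 0 0
t=4: a0@(1,1) a1@(1,1) a2@(1,1) a3@(1,1) | pheromone: 0 0 0 0 0 / 0 27 0 0 0 / 3 0 0 0 0 / 0 0 0 0 0
t=5: a0@(1,1) a1@(1,1) a2@(1,1) a3@(1,1) | pheromone: 0 0 0 0 0 / 0 34 0 0 0 / 2 0 0 0 0 / 0 0 0 0 0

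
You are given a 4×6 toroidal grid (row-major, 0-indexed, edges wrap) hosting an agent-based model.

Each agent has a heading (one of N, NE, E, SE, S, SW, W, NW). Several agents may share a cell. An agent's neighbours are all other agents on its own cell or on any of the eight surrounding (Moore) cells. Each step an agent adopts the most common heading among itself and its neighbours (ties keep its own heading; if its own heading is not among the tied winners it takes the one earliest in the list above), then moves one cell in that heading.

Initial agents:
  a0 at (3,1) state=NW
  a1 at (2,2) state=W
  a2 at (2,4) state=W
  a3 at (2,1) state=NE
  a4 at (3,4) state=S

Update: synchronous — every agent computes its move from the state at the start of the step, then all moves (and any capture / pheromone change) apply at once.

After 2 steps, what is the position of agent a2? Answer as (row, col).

(2, 2)

t=1: a0@(2,0):NW a1@(2,1):W a2@(2,3):W a3@(1,2):NE a4@(0,4):S
t=2: a0@(1,5):NW a1@(2,0):W a2@(2,2):W a3@(1,1):W a4@(1,4):S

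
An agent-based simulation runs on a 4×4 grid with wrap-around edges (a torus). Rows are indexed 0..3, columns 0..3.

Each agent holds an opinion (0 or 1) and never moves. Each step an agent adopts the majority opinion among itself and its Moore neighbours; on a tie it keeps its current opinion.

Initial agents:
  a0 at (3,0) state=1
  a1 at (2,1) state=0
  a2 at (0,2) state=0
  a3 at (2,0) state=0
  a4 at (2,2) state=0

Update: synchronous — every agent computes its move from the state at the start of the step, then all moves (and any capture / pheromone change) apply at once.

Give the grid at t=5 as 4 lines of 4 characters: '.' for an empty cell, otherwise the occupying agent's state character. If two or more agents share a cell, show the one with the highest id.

t=1: a0@(3,0):0 a1@(2,1):0 a2@(0,2):0 a3@(2,0):0 a4@(2,2):0
t=2: (unchanged — steady state)

..0.
....
000.
0...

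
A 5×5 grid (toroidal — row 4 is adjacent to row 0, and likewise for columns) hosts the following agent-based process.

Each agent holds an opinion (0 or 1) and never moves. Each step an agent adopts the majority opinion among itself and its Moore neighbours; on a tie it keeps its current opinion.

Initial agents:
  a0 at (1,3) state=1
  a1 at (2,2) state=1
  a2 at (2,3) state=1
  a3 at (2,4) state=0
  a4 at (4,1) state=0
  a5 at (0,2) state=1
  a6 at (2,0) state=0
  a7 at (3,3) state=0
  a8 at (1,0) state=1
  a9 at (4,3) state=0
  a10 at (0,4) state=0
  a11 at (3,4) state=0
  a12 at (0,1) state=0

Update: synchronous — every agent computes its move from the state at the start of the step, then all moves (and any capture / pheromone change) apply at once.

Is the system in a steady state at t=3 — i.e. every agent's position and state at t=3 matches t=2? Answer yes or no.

t=1: a0@(1,3):1 a1@(2,2):1 a2@(2,3):1 a3@(2,4):0 a4@(4,1):0 a5@(0,2):0 a6@(2,0):0 a7@(3,3):0 a8@(1,0):0 a9@(4,3):0 a10@(0,4):0 a11@(3,4):0 a12@(0,1):0
t=2: (unchanged — steady state)

yes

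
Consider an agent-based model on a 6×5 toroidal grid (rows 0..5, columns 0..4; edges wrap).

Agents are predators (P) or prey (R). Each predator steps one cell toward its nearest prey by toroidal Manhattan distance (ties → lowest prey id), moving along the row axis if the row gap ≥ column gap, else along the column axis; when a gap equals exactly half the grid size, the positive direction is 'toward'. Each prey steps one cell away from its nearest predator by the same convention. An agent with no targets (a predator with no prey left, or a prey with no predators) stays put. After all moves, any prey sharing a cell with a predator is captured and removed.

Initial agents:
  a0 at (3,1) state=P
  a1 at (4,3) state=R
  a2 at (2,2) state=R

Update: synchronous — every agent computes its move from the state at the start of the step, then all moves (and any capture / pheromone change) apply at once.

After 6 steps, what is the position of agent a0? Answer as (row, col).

t=1: a0@(2,1):P a1@(4,4):R a2@(1,2):R
t=2: a0@(1,1):P a1@(5,4):R a2@(0,2):R
t=3: a0@(0,1):P a1@(4,4):R a2@(5,2):R
t=4: a0@(5,1):P a1@(3,4):R a2@(4,2):R
t=5: a0@(4,1):P a1@(2,4):R a2@(3,2):R
t=6: a0@(3,1):P a1@(1,4):R a2@(2,2):R

(3, 1)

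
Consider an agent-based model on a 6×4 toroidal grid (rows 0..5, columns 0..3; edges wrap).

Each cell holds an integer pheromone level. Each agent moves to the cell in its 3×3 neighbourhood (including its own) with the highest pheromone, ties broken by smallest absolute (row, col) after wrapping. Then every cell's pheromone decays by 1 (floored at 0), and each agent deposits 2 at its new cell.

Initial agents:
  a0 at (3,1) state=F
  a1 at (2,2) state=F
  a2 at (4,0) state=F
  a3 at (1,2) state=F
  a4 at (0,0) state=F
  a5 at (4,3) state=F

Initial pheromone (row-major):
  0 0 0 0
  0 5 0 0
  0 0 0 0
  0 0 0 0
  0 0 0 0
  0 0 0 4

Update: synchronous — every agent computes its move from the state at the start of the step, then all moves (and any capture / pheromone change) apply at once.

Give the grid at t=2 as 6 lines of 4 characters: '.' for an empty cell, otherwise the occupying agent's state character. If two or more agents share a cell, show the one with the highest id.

....
.F..
....
....
....
...F

t=1: a0@(2,0) a1@(1,1) a2@(5,3) a3@(1,1) a4@(1,1) a5@(5,3) | pheromone: 0 0 0 0 / 0 10 0 0 / 2 0 0 0 / 0 0 0 0 / 0 0 0 0 / 0 0 0 7
t=2: a0@(1,1) a1@(1,1) a2@(5,3) a3@(1,1) a4@(1,1) a5@(5,3) | pheromone: 0 0 0 0 / 0 17 0 0 / 1 0 0 0 / 0 0 0 0 / 0 0 0 0 / 0 0 0 10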